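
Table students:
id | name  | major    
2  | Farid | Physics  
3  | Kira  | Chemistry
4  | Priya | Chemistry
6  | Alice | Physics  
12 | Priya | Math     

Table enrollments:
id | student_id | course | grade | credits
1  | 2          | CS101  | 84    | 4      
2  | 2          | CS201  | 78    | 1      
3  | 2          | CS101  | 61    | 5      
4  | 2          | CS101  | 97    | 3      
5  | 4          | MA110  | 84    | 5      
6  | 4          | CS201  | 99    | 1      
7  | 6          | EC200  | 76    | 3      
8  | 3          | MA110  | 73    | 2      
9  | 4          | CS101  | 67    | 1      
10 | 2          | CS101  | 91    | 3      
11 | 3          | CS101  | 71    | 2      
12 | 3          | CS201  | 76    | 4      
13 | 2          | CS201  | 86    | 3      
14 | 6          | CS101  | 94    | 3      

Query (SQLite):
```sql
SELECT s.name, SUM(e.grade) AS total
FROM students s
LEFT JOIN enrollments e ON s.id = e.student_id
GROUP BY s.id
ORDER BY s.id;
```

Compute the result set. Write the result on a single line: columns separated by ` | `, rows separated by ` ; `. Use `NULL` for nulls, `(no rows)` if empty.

LEFT JOIN keeps every students row; unmatched ones get NULL for enrollments columns.
Group by students.id and compute SUM(e.grade). SUM over an all-NULL group is NULL.
  2: ids {1, 2, 3, 4, 10, 13} → SUM(e.grade)=497
  3: ids {8, 11, 12} → SUM(e.grade)=220
  4: ids {5, 6, 9} → SUM(e.grade)=250
  6: ids {7, 14} → SUM(e.grade)=170
  12: ids {—} → SUM(e.grade)=NULL

Farid | 497 ; Kira | 220 ; Priya | 250 ; Alice | 170 ; Priya | NULL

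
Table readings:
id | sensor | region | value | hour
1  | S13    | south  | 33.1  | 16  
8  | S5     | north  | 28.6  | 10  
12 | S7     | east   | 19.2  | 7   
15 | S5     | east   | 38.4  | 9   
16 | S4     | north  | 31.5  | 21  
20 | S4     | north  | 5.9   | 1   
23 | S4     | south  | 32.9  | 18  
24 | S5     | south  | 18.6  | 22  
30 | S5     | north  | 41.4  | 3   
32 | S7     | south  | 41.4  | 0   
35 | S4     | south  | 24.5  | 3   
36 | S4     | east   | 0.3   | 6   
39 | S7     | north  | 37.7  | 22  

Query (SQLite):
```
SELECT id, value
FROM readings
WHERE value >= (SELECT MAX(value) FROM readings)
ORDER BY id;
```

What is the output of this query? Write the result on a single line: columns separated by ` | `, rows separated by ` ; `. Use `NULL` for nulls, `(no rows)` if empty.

30 | 41.4 ; 32 | 41.4

Scalar subquery: MAX(value) over all readings rows = 41.4.
Keep rows where value >= that value.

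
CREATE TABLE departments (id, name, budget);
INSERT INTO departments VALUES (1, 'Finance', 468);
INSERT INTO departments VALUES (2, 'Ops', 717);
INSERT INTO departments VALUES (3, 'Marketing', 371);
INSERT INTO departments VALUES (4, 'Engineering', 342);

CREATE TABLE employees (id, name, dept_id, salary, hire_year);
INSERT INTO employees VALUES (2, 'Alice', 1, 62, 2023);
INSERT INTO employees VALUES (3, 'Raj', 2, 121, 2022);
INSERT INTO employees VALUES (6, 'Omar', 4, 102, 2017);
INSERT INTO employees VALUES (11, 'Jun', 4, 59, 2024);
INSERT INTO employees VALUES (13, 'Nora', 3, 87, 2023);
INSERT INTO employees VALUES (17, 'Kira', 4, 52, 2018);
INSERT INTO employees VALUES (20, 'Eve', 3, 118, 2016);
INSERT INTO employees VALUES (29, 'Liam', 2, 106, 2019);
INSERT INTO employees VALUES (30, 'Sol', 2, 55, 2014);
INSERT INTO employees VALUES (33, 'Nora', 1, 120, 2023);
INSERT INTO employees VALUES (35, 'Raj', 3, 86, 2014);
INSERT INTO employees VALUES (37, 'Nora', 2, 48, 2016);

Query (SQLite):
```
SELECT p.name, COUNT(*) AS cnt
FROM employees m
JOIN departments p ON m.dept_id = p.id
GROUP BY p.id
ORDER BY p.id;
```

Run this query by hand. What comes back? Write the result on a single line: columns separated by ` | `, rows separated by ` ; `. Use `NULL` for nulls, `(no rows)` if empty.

Finance | 2 ; Ops | 4 ; Marketing | 3 ; Engineering | 3

Join each employees row to its departments via dept_id.
Group joined rows by departments.id; compute COUNT(*) per group.
  1: ids {2, 33} → COUNT(*)=2
  2: ids {3, 29, 30, 37} → COUNT(*)=4
  3: ids {13, 20, 35} → COUNT(*)=3
  4: ids {6, 11, 17} → COUNT(*)=3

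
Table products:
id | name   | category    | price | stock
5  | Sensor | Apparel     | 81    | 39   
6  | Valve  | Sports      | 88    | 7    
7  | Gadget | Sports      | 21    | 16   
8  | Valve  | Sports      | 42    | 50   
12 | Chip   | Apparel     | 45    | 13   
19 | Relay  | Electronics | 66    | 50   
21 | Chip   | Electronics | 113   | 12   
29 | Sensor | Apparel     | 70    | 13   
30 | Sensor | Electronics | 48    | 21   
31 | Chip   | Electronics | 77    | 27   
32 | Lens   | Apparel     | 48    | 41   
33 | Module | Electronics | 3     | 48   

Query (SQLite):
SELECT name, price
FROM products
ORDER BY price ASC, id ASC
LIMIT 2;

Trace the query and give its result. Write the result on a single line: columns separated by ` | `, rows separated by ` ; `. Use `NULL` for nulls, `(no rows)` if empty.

Module | 3 ; Gadget | 21

Sort by price asc, tiebreak id asc: (3, id=33), (21, id=7), (42, id=8), (45, id=12), (48, id=30) …. Take first 2.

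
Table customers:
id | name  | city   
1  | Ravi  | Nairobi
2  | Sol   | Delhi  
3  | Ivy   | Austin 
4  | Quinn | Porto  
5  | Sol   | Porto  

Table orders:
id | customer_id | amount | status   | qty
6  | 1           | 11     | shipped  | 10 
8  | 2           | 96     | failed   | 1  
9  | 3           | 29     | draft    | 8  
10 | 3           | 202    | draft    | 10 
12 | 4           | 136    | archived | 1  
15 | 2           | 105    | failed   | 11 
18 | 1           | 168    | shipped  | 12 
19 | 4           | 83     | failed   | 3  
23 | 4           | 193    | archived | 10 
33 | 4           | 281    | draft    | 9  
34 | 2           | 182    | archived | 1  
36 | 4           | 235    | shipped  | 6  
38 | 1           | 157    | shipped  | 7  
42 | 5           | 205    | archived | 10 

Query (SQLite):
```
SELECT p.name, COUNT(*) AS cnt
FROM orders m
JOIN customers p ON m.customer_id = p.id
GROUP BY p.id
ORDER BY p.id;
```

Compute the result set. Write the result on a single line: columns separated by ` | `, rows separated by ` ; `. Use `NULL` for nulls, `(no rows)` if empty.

Join each orders row to its customers via customer_id.
Group joined rows by customers.id; compute COUNT(*) per group.
  1: ids {6, 18, 38} → COUNT(*)=3
  2: ids {8, 15, 34} → COUNT(*)=3
  3: ids {9, 10} → COUNT(*)=2
  4: ids {12, 19, 23, 33, 36} → COUNT(*)=5
  5: ids {42} → COUNT(*)=1

Ravi | 3 ; Sol | 3 ; Ivy | 2 ; Quinn | 5 ; Sol | 1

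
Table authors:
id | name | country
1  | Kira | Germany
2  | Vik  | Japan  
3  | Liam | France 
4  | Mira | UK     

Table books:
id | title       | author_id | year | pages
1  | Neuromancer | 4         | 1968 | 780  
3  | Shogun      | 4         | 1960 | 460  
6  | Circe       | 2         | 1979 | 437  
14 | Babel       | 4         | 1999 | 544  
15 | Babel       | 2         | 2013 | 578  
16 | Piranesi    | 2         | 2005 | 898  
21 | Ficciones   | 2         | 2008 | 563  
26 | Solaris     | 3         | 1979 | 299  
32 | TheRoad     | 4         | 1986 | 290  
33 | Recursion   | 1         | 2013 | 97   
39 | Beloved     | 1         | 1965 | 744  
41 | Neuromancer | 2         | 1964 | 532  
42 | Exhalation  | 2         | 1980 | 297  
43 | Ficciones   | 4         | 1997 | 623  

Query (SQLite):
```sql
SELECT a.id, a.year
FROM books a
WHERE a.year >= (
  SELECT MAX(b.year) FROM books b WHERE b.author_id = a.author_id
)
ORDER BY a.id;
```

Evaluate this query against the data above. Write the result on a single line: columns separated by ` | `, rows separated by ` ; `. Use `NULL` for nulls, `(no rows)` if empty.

14 | 1999 ; 15 | 2013 ; 26 | 1979 ; 33 | 2013

For each books row a, compute MAX(year) over rows sharing a.author_id.
Keep row a if a.year >= that per-group MAX.
  author_id=1: MAX(year) = 2013
  author_id=2: MAX(year) = 2013
  author_id=3: MAX(year) = 1979
  author_id=4: MAX(year) = 1999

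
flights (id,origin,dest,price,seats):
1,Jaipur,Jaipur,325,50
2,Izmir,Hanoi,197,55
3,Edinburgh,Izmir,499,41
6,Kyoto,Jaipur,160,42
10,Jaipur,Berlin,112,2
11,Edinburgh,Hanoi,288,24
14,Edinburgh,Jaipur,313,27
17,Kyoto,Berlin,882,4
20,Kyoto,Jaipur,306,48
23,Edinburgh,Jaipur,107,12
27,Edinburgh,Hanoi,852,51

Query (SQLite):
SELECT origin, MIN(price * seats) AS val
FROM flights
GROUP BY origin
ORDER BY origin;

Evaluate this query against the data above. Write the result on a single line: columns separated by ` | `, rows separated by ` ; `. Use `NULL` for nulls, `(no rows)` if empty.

Edinburgh | 1284 ; Izmir | 10835 ; Jaipur | 224 ; Kyoto | 3528

For each row compute price * seats.
Group by origin; take MIN of the expression per group.
  Edinburgh: ids {3, 11, 14, 23, 27} → MIN(price * seats)=1284
  Izmir: ids {2} → MIN(price * seats)=10835
  Jaipur: ids {1, 10} → MIN(price * seats)=224
  Kyoto: ids {6, 17, 20} → MIN(price * seats)=3528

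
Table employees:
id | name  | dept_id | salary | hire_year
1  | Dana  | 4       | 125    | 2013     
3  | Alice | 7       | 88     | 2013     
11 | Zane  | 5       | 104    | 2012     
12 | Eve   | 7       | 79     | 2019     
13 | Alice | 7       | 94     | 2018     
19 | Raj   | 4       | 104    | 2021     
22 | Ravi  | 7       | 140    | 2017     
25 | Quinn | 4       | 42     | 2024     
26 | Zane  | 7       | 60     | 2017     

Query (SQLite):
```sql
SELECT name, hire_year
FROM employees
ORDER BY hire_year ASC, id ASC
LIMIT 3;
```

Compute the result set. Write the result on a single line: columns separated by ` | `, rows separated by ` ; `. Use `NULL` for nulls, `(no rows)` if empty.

Zane | 2012 ; Dana | 2013 ; Alice | 2013

Sort by hire_year asc, tiebreak id asc: (2012, id=11), (2013, id=1), (2013, id=3), (2017, id=22), (2017, id=26), (2018, id=13) …. Take first 3.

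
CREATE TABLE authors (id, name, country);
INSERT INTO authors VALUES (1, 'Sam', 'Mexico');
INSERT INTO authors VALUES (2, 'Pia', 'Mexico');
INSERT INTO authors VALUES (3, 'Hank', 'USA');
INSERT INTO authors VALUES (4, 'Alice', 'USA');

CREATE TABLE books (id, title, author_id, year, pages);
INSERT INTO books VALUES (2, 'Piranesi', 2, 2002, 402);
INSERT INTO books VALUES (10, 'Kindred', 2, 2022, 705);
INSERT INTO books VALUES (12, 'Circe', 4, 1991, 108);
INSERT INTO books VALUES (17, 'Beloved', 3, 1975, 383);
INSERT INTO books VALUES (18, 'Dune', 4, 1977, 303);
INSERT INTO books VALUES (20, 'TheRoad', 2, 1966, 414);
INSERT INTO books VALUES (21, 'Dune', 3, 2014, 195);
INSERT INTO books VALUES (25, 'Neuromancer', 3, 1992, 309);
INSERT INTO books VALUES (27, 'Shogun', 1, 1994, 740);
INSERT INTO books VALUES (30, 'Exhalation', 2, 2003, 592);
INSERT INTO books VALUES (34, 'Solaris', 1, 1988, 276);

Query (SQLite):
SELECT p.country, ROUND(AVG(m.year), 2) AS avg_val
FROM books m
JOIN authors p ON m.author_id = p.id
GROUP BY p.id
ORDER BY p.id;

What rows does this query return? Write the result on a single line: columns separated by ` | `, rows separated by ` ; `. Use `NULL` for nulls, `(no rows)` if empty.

Mexico | 1991 ; Mexico | 1998.25 ; USA | 1993.67 ; USA | 1984

Join each books row to its authors via author_id.
Group joined rows by authors.id; compute ROUND(AVG(m.year), 2) per group.
  1: ids {27, 34} → ROUND(AVG(m.year), 2)=1991
  2: ids {2, 10, 20, 30} → ROUND(AVG(m.year), 2)=1998.25
  3: ids {17, 21, 25} → ROUND(AVG(m.year), 2)=1993.67
  4: ids {12, 18} → ROUND(AVG(m.year), 2)=1984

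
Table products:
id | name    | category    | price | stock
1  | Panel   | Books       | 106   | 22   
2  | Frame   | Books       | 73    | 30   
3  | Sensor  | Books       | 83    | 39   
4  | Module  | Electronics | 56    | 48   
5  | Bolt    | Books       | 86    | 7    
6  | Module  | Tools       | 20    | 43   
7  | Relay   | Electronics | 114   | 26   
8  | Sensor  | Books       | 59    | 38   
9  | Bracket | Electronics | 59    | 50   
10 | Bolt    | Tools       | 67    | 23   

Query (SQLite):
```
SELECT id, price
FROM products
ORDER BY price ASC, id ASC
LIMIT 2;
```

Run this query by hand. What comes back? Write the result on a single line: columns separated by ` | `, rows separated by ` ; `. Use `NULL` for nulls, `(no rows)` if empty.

6 | 20 ; 4 | 56

Sort by price asc, tiebreak id asc: (20, id=6), (56, id=4), (59, id=8), (59, id=9), (67, id=10) …. Take first 2.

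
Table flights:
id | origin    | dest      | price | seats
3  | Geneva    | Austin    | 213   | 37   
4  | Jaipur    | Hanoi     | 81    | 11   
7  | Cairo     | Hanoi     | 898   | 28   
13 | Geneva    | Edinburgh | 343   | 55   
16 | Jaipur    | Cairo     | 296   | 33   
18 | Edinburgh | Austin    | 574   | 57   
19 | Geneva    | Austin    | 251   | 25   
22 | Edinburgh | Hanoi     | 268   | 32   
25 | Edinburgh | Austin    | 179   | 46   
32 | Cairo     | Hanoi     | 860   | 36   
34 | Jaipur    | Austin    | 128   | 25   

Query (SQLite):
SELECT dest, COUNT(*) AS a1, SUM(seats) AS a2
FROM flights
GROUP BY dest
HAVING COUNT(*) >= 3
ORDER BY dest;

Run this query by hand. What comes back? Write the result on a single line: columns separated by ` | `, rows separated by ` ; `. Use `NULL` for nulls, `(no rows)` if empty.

Group flights by dest.
Per group compute: COUNT(*), SUM(seats).
HAVING: drop groups with fewer than 3 rows.
  Austin: ids {3, 18, 19, 25, 34} → COUNT(*)=5, SUM(seats)=190
  Cairo: ids {16} → COUNT(*)=1, SUM(seats)=33
  Edinburgh: ids {13} → COUNT(*)=1, SUM(seats)=55
  Hanoi: ids {4, 7, 22, 32} → COUNT(*)=4, SUM(seats)=107

Austin | 5 | 190 ; Hanoi | 4 | 107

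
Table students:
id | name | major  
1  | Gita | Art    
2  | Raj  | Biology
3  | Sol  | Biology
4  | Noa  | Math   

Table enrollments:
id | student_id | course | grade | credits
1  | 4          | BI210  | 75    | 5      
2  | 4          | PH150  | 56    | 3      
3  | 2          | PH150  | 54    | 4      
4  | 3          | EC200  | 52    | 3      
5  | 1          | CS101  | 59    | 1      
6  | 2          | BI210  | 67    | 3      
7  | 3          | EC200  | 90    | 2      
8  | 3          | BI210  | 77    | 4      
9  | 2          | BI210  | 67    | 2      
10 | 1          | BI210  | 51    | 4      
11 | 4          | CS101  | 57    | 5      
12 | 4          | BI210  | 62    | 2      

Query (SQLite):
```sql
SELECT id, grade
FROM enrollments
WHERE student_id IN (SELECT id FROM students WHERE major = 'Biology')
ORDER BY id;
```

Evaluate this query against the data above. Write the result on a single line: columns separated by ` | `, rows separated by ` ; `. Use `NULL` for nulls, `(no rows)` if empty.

3 | 54 ; 4 | 52 ; 6 | 67 ; 7 | 90 ; 8 | 77 ; 9 | 67

Inner query: students.id where major = 'Biology'.
Outer: keep enrollments rows whose student_id is in that set.
Inner query → {2, 3}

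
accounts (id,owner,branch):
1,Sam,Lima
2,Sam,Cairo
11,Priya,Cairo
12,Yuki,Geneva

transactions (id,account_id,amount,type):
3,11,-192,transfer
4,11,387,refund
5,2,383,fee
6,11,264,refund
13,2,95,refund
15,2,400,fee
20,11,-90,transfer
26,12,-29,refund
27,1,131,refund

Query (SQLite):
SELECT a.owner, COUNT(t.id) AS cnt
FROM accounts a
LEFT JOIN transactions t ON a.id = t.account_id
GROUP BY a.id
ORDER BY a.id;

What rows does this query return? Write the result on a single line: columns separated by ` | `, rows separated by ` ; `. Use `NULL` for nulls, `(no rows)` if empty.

Sam | 1 ; Sam | 3 ; Priya | 4 ; Yuki | 1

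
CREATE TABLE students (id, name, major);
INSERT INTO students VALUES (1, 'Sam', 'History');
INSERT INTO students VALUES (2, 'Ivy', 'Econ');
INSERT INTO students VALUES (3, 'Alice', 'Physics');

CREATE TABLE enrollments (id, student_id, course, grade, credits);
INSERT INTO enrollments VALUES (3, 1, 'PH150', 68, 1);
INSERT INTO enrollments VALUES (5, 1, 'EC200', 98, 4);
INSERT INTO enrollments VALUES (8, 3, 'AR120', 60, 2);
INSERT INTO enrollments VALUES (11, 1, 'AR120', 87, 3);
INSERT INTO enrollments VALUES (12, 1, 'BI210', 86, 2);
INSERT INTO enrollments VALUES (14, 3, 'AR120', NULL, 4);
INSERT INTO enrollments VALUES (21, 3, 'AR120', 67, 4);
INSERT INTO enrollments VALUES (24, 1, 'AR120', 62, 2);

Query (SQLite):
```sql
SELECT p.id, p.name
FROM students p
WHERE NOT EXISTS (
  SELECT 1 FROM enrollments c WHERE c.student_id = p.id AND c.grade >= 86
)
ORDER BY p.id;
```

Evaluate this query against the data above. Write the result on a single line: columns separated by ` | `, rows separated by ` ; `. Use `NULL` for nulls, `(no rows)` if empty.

2 | Ivy ; 3 | Alice

For each students row, check whether any enrollments with matching student_id has grade >= 86.
Keep rows where that is false.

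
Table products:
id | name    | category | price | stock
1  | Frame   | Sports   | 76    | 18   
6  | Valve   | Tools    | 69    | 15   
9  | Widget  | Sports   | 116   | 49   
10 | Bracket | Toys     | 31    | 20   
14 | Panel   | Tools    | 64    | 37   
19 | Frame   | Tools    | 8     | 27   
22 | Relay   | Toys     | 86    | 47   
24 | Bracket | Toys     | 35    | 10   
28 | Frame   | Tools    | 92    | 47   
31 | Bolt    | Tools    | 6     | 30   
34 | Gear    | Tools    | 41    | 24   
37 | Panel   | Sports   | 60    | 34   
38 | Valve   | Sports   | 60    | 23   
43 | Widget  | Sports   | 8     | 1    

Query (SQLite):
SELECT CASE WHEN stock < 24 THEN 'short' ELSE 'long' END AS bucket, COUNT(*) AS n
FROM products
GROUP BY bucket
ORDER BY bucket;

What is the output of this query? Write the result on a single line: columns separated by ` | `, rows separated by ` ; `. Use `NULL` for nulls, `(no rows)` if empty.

Bucket rows by stock < 24 → 'short' else 'long'; count each bucket.

long | 8 ; short | 6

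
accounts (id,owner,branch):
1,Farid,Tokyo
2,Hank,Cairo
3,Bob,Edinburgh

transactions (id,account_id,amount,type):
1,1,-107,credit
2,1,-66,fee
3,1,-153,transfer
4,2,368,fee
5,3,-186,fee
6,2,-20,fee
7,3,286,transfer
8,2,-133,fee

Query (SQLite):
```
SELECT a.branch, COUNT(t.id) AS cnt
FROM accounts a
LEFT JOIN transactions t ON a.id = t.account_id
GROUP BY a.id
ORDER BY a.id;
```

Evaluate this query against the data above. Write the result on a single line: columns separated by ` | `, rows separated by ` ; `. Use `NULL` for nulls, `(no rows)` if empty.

Tokyo | 3 ; Cairo | 3 ; Edinburgh | 2

LEFT JOIN keeps every accounts row; unmatched ones get NULL for transactions columns.
Group by accounts.id and compute COUNT(t.id). COUNT(col) of an all-NULL group is 0.
  1: ids {1, 2, 3} → COUNT(t.id)=3
  2: ids {4, 6, 8} → COUNT(t.id)=3
  3: ids {5, 7} → COUNT(t.id)=2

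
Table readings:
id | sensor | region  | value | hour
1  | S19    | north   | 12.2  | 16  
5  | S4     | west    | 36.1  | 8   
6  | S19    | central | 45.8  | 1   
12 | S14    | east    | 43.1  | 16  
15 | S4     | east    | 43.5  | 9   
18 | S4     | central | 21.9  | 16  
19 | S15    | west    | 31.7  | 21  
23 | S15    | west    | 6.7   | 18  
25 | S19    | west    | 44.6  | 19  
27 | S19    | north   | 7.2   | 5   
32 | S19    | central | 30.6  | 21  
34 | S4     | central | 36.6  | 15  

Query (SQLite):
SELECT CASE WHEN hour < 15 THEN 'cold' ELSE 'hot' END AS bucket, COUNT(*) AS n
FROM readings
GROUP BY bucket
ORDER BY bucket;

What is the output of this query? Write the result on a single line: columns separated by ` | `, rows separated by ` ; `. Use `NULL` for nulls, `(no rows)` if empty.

cold | 4 ; hot | 8

Bucket rows by hour < 15 → 'cold' else 'hot'; count each bucket.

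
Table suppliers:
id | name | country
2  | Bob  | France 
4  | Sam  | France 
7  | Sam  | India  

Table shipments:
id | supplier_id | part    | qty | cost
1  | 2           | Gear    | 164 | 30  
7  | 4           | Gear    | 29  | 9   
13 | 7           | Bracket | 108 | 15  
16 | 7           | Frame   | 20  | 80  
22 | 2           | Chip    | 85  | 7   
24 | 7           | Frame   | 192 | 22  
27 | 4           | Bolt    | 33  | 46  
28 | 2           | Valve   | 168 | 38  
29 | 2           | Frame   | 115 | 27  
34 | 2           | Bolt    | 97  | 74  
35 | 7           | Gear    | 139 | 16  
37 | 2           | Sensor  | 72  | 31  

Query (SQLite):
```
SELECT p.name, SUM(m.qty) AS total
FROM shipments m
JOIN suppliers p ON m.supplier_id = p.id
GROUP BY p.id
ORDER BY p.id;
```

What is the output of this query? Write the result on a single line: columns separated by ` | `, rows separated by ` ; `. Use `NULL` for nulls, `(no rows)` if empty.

Bob | 701 ; Sam | 62 ; Sam | 459

Join each shipments row to its suppliers via supplier_id.
Group joined rows by suppliers.id; compute SUM(m.qty) per group.
  2: ids {1, 22, 28, 29, 34, 37} → SUM(m.qty)=701
  4: ids {7, 27} → SUM(m.qty)=62
  7: ids {13, 16, 24, 35} → SUM(m.qty)=459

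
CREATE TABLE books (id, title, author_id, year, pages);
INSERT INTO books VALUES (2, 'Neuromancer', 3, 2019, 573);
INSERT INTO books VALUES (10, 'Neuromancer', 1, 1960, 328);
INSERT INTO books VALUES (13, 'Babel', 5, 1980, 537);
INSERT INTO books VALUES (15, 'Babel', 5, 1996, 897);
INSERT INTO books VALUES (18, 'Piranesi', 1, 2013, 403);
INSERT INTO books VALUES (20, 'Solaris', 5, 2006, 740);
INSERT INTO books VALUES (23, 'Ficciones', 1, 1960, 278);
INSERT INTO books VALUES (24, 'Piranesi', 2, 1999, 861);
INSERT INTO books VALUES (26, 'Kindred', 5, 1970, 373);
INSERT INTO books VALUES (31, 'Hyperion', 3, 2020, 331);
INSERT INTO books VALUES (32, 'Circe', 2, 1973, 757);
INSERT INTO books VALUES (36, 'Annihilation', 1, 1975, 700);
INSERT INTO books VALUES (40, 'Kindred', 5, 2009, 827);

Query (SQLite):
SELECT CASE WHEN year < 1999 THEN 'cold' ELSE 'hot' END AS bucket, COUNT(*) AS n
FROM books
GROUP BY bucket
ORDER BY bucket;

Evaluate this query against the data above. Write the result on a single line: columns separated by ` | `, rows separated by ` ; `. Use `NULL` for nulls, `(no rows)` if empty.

Bucket rows by year < 1999 → 'cold' else 'hot'; count each bucket.

cold | 7 ; hot | 6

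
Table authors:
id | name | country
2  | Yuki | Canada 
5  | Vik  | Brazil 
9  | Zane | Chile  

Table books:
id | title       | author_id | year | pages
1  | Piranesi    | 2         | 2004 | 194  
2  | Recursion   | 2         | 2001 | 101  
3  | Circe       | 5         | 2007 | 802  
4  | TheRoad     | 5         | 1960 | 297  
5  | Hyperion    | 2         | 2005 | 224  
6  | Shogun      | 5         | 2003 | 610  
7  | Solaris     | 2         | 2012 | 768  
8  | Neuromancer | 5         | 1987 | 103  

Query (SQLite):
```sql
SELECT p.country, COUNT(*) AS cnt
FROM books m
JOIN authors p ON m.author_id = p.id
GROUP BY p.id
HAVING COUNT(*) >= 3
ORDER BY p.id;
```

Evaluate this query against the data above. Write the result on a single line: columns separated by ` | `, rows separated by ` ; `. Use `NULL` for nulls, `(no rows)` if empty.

Canada | 4 ; Brazil | 4

Join each books row to its authors via author_id.
Group joined rows by authors.id; compute COUNT(*) per group.
HAVING: keep groups with count ≥ 3.
  2: ids {1, 2, 5, 7} → COUNT(*)=4
  5: ids {3, 4, 6, 8} → COUNT(*)=4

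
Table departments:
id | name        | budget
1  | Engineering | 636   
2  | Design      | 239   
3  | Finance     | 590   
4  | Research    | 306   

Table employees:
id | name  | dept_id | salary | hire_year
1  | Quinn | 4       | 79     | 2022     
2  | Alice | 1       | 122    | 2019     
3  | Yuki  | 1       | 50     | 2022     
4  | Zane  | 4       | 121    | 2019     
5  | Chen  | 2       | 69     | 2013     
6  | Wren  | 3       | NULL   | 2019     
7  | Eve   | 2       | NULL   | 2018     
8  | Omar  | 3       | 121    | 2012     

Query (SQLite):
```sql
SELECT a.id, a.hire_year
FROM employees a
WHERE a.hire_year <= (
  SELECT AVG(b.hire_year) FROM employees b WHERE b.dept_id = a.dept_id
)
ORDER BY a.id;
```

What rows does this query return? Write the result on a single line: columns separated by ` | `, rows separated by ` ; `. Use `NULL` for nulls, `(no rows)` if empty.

For each employees row a, compute AVG(hire_year) over rows sharing a.dept_id.
Keep row a if a.hire_year <= that per-group AVG.
  dept_id=1: AVG(hire_year) = 2020.5
  dept_id=2: AVG(hire_year) = 2015.5
  dept_id=3: AVG(hire_year) = 2015.5
  dept_id=4: AVG(hire_year) = 2020.5

2 | 2019 ; 4 | 2019 ; 5 | 2013 ; 8 | 2012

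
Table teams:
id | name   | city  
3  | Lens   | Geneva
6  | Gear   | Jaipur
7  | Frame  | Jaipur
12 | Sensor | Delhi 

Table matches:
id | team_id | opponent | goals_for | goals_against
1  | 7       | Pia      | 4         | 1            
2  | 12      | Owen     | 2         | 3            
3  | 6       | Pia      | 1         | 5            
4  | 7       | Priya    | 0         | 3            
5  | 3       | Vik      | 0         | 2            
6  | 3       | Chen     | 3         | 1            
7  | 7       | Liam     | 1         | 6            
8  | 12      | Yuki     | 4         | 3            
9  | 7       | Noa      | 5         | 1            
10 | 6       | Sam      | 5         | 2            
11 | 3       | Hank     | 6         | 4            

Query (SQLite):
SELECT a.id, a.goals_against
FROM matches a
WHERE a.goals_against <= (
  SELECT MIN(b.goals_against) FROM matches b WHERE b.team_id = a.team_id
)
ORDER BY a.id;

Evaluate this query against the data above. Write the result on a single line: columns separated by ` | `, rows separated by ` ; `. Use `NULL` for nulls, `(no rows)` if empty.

For each matches row a, compute MIN(goals_against) over rows sharing a.team_id.
Keep row a if a.goals_against <= that per-group MIN.
  team_id=3: MIN(goals_against) = 1
  team_id=6: MIN(goals_against) = 2
  team_id=7: MIN(goals_against) = 1
  team_id=12: MIN(goals_against) = 3

1 | 1 ; 2 | 3 ; 6 | 1 ; 8 | 3 ; 9 | 1 ; 10 | 2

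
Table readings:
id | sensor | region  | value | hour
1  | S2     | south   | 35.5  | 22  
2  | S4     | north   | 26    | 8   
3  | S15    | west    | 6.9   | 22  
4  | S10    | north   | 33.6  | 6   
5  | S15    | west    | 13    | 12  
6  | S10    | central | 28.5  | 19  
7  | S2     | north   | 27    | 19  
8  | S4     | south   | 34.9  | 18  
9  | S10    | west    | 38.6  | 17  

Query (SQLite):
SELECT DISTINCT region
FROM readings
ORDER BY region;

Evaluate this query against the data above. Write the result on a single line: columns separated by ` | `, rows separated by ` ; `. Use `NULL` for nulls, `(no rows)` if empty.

central ; north ; south ; west

Collect distinct region values from readings.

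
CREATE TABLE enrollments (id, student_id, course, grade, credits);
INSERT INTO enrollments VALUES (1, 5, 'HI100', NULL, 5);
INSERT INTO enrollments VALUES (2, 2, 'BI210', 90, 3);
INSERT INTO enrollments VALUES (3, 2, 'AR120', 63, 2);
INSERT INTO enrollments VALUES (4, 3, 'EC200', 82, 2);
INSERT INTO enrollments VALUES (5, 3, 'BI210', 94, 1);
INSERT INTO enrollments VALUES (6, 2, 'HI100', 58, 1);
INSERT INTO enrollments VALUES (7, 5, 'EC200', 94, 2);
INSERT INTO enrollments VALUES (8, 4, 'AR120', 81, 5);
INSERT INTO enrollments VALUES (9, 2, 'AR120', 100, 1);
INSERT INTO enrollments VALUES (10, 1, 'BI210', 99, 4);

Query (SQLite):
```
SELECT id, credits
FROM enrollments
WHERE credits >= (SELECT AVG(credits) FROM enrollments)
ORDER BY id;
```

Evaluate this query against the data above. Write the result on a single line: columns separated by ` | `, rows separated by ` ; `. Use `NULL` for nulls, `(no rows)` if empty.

Scalar subquery: AVG(credits) over all enrollments rows = 2.6.
Keep rows where credits >= that value.

1 | 5 ; 2 | 3 ; 8 | 5 ; 10 | 4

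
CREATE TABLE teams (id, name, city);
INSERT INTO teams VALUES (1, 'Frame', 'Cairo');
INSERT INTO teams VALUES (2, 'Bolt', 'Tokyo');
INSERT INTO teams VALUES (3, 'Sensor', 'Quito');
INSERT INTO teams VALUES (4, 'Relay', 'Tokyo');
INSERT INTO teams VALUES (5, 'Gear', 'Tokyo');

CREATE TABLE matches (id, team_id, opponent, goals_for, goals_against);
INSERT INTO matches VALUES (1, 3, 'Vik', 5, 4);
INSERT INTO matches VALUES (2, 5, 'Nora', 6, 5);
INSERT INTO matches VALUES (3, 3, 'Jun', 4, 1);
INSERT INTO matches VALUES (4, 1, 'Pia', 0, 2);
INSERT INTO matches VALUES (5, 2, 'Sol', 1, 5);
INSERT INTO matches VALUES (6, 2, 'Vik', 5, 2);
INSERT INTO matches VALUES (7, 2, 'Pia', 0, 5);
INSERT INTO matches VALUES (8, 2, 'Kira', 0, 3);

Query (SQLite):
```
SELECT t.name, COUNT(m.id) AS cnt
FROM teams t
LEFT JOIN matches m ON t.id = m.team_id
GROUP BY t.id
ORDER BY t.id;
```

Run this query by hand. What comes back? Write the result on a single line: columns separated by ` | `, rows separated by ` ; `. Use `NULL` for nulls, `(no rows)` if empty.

Frame | 1 ; Bolt | 4 ; Sensor | 2 ; Relay | 0 ; Gear | 1

LEFT JOIN keeps every teams row; unmatched ones get NULL for matches columns.
Group by teams.id and compute COUNT(m.id). COUNT(col) of an all-NULL group is 0.
  1: ids {4} → COUNT(m.id)=1
  2: ids {5, 6, 7, 8} → COUNT(m.id)=4
  3: ids {1, 3} → COUNT(m.id)=2
  4: ids {—} → COUNT(m.id)=0
  5: ids {2} → COUNT(m.id)=1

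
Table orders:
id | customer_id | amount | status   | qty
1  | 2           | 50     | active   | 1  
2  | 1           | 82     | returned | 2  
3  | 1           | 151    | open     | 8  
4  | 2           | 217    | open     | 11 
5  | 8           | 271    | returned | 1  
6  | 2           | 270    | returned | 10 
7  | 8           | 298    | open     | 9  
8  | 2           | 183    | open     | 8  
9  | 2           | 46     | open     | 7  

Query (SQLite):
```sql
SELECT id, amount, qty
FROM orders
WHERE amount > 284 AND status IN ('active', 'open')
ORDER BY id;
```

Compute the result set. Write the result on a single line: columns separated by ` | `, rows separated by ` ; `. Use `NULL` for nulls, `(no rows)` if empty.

amount > 284: ids {7}
status IN ('active', 'open'): ids {1, 3, 4, 7, 8, 9}
Combine with AND.

7 | 298 | 9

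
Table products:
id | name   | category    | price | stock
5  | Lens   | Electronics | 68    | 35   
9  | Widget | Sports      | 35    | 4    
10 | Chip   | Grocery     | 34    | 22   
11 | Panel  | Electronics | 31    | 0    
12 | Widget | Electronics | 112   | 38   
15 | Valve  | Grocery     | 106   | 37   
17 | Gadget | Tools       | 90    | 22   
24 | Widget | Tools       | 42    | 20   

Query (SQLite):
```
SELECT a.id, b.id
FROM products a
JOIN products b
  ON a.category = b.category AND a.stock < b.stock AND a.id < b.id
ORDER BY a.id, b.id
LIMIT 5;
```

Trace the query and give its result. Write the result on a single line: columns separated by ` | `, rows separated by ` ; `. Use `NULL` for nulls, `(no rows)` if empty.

5 | 12 ; 10 | 15 ; 11 | 12

Pairs (a,b) with same category, a.stock < b.stock, a.id < b.id.
category groups: Electronics:{5,11,12} Grocery:{10,15} Sports:{9} Tools:{17,24}
Ordered by (a.id, b.id); first 5.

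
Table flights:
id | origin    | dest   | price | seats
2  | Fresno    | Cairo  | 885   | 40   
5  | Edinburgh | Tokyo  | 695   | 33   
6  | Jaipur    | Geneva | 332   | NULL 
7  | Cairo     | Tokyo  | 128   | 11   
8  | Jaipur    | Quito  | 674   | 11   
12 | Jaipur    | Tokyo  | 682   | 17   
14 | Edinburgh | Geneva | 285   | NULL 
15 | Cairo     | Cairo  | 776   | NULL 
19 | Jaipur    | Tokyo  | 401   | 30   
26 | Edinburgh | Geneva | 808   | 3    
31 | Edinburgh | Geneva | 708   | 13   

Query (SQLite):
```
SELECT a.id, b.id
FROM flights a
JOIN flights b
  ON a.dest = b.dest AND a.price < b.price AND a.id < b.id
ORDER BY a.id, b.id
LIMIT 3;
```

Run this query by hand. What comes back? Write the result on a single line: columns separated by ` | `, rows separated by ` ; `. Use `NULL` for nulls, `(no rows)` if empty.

Pairs (a,b) with same dest, a.price < b.price, a.id < b.id.
dest groups: Cairo:{2,15} Geneva:{6,14,26,31} Quito:{8} Tokyo:{5,7,12,19}
Ordered by (a.id, b.id); first 3.

6 | 26 ; 6 | 31 ; 7 | 12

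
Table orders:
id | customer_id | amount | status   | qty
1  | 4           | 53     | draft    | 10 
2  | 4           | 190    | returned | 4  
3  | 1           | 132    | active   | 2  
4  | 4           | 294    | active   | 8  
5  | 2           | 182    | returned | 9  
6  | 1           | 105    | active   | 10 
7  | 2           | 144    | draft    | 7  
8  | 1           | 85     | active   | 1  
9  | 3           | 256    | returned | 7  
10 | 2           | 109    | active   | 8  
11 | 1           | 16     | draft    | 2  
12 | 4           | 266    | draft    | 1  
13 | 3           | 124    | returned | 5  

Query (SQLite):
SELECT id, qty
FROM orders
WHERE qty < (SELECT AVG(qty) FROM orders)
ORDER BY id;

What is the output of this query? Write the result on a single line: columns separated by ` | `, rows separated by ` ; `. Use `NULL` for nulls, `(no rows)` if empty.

Scalar subquery: AVG(qty) over all orders rows = 5.692308 (≈; comparison uses full precision).
Keep rows where qty < that value.

2 | 4 ; 3 | 2 ; 8 | 1 ; 11 | 2 ; 12 | 1 ; 13 | 5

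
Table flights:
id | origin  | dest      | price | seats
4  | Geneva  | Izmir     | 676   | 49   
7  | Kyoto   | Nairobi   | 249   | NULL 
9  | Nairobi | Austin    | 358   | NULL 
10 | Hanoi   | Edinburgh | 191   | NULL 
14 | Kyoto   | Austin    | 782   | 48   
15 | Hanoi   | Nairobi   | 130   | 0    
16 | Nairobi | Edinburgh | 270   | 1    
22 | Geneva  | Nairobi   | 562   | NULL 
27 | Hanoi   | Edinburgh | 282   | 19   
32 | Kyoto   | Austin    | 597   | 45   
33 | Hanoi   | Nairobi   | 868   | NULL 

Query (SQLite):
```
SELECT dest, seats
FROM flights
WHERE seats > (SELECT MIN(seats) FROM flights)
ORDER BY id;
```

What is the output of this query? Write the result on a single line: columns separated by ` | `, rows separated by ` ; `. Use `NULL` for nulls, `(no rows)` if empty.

Scalar subquery: MIN(seats) over all flights rows = 0.
Keep rows where seats > that value.

Izmir | 49 ; Austin | 48 ; Edinburgh | 1 ; Edinburgh | 19 ; Austin | 45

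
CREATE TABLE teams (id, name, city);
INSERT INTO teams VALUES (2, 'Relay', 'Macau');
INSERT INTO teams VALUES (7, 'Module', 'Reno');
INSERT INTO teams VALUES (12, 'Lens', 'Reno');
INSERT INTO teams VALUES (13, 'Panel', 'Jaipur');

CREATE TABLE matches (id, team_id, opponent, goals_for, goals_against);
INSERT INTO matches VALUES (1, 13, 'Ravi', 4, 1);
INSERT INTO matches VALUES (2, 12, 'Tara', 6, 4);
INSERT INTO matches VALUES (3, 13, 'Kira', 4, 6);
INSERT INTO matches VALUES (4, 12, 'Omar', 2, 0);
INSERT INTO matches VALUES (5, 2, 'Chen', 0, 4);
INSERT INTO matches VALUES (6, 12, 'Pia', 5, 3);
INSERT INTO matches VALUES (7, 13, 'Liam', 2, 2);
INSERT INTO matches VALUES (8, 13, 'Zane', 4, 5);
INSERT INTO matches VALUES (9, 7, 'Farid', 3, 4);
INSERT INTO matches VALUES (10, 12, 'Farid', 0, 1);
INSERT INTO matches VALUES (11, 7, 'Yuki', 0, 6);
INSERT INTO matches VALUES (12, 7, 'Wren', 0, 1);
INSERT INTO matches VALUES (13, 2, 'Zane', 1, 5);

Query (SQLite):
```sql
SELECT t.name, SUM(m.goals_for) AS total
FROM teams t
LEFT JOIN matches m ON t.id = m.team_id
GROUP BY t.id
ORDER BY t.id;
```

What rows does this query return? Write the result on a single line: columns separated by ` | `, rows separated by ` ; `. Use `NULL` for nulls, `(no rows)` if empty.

Relay | 1 ; Module | 3 ; Lens | 13 ; Panel | 14

LEFT JOIN keeps every teams row; unmatched ones get NULL for matches columns.
Group by teams.id and compute SUM(m.goals_for). SUM over an all-NULL group is NULL.
  2: ids {5, 13} → SUM(m.goals_for)=1
  7: ids {9, 11, 12} → SUM(m.goals_for)=3
  12: ids {2, 4, 6, 10} → SUM(m.goals_for)=13
  13: ids {1, 3, 7, 8} → SUM(m.goals_for)=14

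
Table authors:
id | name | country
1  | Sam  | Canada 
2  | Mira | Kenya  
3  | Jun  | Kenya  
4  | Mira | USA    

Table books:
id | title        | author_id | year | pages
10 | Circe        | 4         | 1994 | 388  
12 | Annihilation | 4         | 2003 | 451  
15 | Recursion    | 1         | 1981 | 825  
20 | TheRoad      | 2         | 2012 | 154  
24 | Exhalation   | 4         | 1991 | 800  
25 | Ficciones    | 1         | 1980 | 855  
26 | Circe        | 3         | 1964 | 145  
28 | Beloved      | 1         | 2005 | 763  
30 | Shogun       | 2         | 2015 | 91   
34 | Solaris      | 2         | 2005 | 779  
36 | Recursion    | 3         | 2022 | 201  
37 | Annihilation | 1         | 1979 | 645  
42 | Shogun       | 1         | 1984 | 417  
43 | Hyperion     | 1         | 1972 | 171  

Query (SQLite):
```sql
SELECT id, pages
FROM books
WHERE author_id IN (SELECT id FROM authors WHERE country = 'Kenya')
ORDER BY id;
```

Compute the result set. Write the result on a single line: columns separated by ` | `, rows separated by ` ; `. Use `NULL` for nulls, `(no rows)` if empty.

Inner query: authors.id where country = 'Kenya'.
Outer: keep books rows whose author_id is in that set.
Inner query → {2, 3}

20 | 154 ; 26 | 145 ; 30 | 91 ; 34 | 779 ; 36 | 201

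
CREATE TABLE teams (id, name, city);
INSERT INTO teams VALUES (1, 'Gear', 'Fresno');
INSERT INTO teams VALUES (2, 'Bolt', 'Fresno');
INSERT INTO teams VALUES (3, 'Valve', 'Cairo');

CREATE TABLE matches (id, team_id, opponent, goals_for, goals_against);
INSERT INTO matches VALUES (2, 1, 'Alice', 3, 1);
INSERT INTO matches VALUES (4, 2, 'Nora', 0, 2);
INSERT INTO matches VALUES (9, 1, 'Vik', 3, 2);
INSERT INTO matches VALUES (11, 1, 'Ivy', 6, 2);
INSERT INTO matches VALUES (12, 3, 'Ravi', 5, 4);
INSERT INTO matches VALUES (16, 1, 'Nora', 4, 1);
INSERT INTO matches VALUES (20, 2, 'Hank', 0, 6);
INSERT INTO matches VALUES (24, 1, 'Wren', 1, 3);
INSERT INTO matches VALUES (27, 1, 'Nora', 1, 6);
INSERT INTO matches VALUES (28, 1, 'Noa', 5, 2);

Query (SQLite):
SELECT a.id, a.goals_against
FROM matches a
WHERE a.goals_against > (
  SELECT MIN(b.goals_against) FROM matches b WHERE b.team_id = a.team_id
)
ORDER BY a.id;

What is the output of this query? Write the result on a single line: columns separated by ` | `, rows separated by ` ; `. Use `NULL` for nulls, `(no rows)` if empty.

For each matches row a, compute MIN(goals_against) over rows sharing a.team_id.
Keep row a if a.goals_against > that per-group MIN.
  team_id=1: MIN(goals_against) = 1
  team_id=2: MIN(goals_against) = 2
  team_id=3: MIN(goals_against) = 4

9 | 2 ; 11 | 2 ; 20 | 6 ; 24 | 3 ; 27 | 6 ; 28 | 2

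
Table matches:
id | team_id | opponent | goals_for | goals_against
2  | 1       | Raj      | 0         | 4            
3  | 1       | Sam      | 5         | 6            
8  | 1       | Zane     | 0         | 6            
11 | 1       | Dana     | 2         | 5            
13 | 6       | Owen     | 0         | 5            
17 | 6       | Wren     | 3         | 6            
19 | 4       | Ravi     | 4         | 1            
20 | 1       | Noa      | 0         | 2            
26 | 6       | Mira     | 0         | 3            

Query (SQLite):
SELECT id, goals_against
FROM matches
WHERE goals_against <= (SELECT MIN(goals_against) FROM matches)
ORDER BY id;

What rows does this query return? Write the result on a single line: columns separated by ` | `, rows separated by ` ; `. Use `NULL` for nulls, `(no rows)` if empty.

19 | 1

Scalar subquery: MIN(goals_against) over all matches rows = 1.
Keep rows where goals_against <= that value.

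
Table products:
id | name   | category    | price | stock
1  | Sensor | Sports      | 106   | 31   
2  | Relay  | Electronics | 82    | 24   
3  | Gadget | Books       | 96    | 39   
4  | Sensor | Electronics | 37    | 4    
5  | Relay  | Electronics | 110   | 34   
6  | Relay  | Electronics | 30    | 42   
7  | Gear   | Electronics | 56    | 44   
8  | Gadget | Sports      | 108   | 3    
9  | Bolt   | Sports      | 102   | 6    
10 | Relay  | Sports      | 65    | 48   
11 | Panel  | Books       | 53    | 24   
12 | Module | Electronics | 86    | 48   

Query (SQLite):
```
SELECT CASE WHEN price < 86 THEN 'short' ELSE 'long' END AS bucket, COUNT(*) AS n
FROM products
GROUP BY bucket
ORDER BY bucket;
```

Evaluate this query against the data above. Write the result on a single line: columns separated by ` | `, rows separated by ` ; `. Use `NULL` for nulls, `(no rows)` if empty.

long | 6 ; short | 6

Bucket rows by price < 86 → 'short' else 'long'; count each bucket.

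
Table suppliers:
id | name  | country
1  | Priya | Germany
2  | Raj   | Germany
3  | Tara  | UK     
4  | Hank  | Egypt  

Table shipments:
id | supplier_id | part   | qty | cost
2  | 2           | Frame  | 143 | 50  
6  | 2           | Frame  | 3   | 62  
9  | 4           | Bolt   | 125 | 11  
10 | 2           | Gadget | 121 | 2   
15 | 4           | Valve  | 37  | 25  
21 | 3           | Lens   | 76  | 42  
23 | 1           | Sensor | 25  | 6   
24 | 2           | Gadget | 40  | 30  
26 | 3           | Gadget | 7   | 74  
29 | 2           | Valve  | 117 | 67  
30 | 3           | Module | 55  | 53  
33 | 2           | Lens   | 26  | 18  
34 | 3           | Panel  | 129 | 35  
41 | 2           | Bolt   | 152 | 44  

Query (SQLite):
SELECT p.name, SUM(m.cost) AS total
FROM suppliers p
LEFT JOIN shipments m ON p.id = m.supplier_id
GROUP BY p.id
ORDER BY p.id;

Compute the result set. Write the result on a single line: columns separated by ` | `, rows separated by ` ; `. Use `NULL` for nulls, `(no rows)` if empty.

Priya | 6 ; Raj | 273 ; Tara | 204 ; Hank | 36

LEFT JOIN keeps every suppliers row; unmatched ones get NULL for shipments columns.
Group by suppliers.id and compute SUM(m.cost). SUM over an all-NULL group is NULL.
  1: ids {23} → SUM(m.cost)=6
  2: ids {2, 6, 10, 24, 29, 33, 41} → SUM(m.cost)=273
  3: ids {21, 26, 30, 34} → SUM(m.cost)=204
  4: ids {9, 15} → SUM(m.cost)=36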